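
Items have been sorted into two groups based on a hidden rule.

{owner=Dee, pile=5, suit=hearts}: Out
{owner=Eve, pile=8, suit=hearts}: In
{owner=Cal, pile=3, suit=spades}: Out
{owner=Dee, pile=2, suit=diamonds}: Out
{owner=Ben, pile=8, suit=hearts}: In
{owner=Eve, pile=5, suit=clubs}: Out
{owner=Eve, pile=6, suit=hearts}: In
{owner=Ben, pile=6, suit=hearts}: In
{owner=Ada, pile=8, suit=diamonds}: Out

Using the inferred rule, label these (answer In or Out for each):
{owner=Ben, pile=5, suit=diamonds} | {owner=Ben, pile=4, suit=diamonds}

Out, Out

Every 'In' example satisfies: suit is hearts AND pile ≥ 6. None of the 'Out' examples do.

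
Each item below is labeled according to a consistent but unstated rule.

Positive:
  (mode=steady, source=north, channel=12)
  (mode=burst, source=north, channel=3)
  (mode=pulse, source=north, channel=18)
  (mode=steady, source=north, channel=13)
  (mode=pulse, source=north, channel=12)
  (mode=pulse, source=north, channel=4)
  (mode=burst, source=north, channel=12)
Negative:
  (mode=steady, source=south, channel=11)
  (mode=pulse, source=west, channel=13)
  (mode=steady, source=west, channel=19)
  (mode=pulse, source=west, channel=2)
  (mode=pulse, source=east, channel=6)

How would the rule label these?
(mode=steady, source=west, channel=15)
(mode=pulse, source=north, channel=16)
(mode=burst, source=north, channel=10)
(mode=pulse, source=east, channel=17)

Every 'Positive' example satisfies: source is north. None of the 'Negative' examples do.
(mode=steady, source=west, channel=15) → source is west → Negative.
(mode=pulse, source=north, channel=16) → source is north → Positive.
(mode=burst, source=north, channel=10) → source is north → Positive.
(mode=pulse, source=east, channel=17) → source is east → Negative.

Negative, Positive, Positive, Negative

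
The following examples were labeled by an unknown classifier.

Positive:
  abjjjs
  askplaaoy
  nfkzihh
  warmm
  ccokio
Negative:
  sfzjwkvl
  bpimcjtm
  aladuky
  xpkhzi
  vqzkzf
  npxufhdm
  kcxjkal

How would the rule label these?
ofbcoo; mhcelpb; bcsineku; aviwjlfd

The classifier is using: has a double letter.

Positive, Negative, Negative, Negative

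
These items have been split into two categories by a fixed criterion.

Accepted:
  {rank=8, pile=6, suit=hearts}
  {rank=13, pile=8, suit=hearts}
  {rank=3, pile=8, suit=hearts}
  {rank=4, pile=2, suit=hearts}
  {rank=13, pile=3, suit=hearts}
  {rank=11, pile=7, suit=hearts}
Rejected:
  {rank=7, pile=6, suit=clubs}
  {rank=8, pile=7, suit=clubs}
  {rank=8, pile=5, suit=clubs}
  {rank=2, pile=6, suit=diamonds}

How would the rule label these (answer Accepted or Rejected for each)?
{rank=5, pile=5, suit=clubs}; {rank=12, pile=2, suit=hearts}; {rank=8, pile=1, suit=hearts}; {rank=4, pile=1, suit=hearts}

The classifier is using: suit is hearts.
{rank=5, pile=5, suit=clubs} — suit is clubs, hence Rejected.
{rank=12, pile=2, suit=hearts} — suit is hearts, hence Accepted.
{rank=8, pile=1, suit=hearts} — suit is hearts, hence Accepted.
{rank=4, pile=1, suit=hearts} — suit is hearts, hence Accepted.

Rejected, Accepted, Accepted, Accepted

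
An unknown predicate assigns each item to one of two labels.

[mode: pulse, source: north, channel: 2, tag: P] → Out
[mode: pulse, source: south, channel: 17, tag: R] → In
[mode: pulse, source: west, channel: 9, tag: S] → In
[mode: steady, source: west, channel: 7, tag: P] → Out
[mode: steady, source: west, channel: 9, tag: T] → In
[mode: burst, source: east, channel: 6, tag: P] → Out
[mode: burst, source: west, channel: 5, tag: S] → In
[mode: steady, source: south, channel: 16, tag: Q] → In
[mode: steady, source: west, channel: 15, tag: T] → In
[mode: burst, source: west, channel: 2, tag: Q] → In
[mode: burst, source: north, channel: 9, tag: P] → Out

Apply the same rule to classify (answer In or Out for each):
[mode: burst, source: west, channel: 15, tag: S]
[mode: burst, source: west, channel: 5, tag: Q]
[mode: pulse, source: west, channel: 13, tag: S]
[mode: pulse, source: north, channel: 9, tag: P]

In, In, In, Out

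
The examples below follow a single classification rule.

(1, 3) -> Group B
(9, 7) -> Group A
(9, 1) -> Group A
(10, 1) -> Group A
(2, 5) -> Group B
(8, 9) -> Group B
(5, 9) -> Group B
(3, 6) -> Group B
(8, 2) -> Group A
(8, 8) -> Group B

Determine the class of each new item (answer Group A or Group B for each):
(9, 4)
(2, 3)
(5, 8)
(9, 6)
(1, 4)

Group A, Group B, Group B, Group A, Group B

'Group A' ⟺ first > second.
(9, 4) — 9 > 4, hence Group A. (2, 3) — 2 < 3, hence Group B. (5, 8) — 5 < 8, hence Group B. (9, 6) — 9 > 6, hence Group A. (1, 4) — 1 < 4, hence Group B.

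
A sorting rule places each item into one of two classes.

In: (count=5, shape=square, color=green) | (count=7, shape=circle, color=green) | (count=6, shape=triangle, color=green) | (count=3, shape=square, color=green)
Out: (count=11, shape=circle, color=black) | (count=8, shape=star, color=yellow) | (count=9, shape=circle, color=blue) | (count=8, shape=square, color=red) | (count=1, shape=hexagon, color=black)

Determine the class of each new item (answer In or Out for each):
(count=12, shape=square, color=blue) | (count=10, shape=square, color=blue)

One predicate separates the groups cleanly: color is green.

Out, Out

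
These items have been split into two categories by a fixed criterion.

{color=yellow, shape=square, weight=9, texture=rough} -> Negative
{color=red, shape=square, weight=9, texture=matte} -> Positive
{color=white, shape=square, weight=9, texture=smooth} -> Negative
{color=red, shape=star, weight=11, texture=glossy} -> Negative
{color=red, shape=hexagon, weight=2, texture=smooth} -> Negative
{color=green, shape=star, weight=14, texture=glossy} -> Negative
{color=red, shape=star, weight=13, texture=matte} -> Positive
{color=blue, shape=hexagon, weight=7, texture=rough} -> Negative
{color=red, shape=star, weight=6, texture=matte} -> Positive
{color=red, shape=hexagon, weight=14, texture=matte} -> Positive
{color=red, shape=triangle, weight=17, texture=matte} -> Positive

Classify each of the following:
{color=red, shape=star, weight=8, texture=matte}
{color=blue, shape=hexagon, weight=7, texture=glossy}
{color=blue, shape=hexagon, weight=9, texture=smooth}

Positive, Negative, Negative

The distinguishing property — texture is matte — holds for all the 'Positive' cases and none of the 'Negative' cases.
{color=red, shape=star, weight=8, texture=matte} — texture is matte, hence Positive. {color=blue, shape=hexagon, weight=7, texture=glossy} — texture is glossy, hence Negative. {color=blue, shape=hexagon, weight=9, texture=smooth} — texture is smooth, hence Negative.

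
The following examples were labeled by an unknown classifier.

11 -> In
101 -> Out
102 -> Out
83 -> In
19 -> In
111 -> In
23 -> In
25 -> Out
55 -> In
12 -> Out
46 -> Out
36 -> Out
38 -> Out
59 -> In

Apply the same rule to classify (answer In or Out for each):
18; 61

All 'In' examples share one property — ≡ 3 (mod 4) — and every 'Out' example lacks it.
18: 18 mod 4 = 2 — fails the rule, so Out.
61: 61 mod 4 = 1 — fails the rule, so Out.

Out, Out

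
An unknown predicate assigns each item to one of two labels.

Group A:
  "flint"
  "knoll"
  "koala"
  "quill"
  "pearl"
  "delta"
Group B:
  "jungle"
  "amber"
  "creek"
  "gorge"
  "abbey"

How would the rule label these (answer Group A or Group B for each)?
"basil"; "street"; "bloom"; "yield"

The distinguishing property — odd length AND contains 'l' — holds for all the 'Group A' cases and none of the 'Group B' cases.

Group A, Group B, Group A, Group A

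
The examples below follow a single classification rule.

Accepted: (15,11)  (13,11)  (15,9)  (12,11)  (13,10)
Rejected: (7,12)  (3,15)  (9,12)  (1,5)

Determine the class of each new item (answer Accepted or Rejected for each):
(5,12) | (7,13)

Rejected, Rejected

A rule that fits every label: first > second — true of each 'Accepted' example, false of each 'Rejected' one.
(5,12) → 5 < 12 → Rejected.
(7,13) → 7 < 13 → Rejected.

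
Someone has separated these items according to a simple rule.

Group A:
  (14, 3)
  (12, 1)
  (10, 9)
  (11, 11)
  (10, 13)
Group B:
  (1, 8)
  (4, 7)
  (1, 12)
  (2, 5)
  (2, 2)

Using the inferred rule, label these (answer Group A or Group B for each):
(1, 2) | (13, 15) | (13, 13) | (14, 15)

Group B, Group A, Group A, Group A

The classifier is using: first ≥ 5.
(1, 2): first 1, doesn't match → Group B.
(13, 15): first 13, fits → Group A.
(13, 13): first 13, fits → Group A.
(14, 15): first 14, fits → Group A.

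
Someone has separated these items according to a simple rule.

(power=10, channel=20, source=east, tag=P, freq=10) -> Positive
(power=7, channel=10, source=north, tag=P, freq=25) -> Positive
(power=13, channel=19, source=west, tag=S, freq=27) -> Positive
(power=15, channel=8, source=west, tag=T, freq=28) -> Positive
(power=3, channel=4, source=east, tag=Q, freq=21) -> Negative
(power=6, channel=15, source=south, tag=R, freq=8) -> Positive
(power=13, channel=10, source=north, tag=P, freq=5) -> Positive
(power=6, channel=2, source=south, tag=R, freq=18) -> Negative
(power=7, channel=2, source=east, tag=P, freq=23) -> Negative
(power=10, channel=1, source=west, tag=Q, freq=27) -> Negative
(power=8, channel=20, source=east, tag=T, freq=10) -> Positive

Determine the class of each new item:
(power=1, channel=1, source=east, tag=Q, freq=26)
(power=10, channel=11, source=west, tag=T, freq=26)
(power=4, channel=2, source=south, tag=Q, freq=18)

Negative, Positive, Negative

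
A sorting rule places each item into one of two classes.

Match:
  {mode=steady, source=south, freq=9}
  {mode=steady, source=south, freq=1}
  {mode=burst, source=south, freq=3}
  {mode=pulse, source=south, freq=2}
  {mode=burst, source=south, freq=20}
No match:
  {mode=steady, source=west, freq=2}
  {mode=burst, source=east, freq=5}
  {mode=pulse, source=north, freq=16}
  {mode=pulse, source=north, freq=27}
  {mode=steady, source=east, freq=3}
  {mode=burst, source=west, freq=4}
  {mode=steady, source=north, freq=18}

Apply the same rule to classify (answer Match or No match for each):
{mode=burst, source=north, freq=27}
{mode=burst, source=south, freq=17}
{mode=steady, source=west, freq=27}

No match, Match, No match

Rule: source is south. This holds for each 'Match' example and fails for each 'No match' one.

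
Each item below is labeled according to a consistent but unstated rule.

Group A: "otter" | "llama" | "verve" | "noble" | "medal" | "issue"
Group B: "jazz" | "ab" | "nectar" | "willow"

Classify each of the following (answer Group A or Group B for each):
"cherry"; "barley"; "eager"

'Group A' ⟺ odd length.
"cherry" → length 6 → Group B. "barley" → length 6 → Group B. "eager" → length 5 → Group A.

Group B, Group B, Group A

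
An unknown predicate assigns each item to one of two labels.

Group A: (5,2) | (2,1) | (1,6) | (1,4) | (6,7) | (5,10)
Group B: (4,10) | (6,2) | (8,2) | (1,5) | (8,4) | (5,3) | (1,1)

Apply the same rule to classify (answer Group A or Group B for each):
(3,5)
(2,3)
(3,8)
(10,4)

Group B, Group A, Group A, Group B

Comparing the two groups points to one rule — sum is odd.
(3,5) → 3+5 = 8 → Group B.
(2,3) → 2+3 = 5 → Group A.
(3,8) → 3+8 = 11 → Group A.
(10,4) → 10+4 = 14 → Group B.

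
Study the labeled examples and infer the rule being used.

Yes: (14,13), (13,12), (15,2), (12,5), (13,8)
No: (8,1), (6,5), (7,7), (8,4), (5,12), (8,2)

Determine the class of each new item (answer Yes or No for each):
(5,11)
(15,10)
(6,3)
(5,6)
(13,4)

No, Yes, No, No, Yes

One predicate separates the groups cleanly: first ≥ 12.
(5,11) → first 5 → No.
(15,10) → first 15 → Yes.
(6,3) → first 6 → No.
(5,6) → first 5 → No.
(13,4) → first 13 → Yes.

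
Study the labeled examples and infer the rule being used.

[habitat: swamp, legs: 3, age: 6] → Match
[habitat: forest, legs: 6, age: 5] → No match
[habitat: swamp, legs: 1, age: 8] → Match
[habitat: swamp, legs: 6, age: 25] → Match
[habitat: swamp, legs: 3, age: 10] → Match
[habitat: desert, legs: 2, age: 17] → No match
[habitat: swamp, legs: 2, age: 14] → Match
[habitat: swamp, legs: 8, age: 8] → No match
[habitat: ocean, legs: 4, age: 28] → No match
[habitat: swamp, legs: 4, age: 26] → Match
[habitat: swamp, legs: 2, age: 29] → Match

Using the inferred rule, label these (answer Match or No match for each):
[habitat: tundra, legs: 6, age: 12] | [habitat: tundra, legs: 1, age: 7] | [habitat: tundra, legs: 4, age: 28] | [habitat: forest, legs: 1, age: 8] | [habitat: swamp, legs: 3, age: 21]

No match, No match, No match, No match, Match

'Match' ⟺ habitat is swamp AND legs ≤ 6.
No match: [habitat: tundra, legs: 6, age: 12], since habitat is tundra, legs = 6. No match: [habitat: tundra, legs: 1, age: 7], since habitat is tundra, legs = 1. No match: [habitat: tundra, legs: 4, age: 28], since habitat is tundra, legs = 4. No match: [habitat: forest, legs: 1, age: 8], since habitat is forest, legs = 1. Match: [habitat: swamp, legs: 3, age: 21], since habitat is swamp, legs = 3.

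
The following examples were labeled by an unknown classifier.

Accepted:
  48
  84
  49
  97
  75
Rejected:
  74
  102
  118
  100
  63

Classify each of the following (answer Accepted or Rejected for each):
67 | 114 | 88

Accepted, Rejected, Accepted

The rule appears to be: digit sum ≥ 12.
67: digit sum 6+7 = 13, satisfies this → Accepted.
114: digit sum 1+1+4 = 6, does not pass → Rejected.
88: digit sum 8+8 = 16, satisfies this → Accepted.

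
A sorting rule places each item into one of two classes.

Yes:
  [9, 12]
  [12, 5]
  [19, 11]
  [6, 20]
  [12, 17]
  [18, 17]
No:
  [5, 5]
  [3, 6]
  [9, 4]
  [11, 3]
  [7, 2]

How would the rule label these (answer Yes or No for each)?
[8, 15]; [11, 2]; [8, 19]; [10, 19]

'Yes' ⟺ sum ≥ 17.
[8, 15] → 8+15 = 23 → Yes. [11, 2] → 11+2 = 13 → No. [8, 19] → 8+19 = 27 → Yes. [10, 19] → 10+19 = 29 → Yes.

Yes, No, Yes, Yes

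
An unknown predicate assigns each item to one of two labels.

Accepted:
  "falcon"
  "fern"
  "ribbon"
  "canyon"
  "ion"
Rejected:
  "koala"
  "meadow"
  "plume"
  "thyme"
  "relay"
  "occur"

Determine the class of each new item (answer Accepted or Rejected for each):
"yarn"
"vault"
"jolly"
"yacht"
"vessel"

The classifier is using: contains 'n'.
"yarn": has 'n' — fits, so Accepted.
"vault": no 'n' — fails the rule, so Rejected.
"jolly": no 'n' — fails the rule, so Rejected.
"yacht": no 'n' — fails the rule, so Rejected.
"vessel": no 'n' — fails the rule, so Rejected.

Accepted, Rejected, Rejected, Rejected, Rejected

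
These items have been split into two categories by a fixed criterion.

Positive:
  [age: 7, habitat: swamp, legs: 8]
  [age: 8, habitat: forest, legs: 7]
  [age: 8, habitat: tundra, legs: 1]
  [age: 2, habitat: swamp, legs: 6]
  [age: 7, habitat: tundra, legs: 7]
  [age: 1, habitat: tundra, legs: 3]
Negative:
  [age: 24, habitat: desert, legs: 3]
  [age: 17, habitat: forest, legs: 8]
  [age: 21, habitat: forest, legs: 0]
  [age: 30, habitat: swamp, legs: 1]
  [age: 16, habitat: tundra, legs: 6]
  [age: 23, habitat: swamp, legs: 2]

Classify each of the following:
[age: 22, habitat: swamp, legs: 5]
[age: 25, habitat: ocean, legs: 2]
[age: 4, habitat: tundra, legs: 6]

All 'Positive' examples share one property — age ≤ 8 — and every 'Negative' example lacks it.
[age: 22, habitat: swamp, legs: 5] — age = 22, hence Negative. [age: 25, habitat: ocean, legs: 2] — age = 25, hence Negative. [age: 4, habitat: tundra, legs: 6] — age = 4, hence Positive.

Negative, Negative, Positive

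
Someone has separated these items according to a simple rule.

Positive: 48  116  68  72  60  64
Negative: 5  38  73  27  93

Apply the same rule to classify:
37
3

Negative, Negative

Looking at the examples, the only property every 'Positive' case has and every 'Negative' case lacks is: multiple of 4.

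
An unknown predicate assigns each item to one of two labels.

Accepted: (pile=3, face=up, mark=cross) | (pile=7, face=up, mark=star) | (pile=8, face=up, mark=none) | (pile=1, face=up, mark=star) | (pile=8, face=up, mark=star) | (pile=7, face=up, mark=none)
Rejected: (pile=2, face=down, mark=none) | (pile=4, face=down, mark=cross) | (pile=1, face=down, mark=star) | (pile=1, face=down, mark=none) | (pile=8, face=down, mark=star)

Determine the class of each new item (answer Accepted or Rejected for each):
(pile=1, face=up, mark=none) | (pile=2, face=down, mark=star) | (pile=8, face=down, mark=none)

The simplest hypothesis consistent with all the labels is: face is up.
(pile=1, face=up, mark=none): Accepted (face is up). (pile=2, face=down, mark=star): Rejected (face is down). (pile=8, face=down, mark=none): Rejected (face is down).

Accepted, Rejected, Rejected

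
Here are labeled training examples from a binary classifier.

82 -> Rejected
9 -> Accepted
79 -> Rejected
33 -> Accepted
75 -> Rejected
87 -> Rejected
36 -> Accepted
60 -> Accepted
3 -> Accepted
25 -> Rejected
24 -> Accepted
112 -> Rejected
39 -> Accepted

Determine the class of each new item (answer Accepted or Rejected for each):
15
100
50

Rule: multiple of 3 AND at most 60. This holds for each 'Accepted' example and fails for each 'Rejected' one.
15: 15 = 3·5, 15 ≤ 60 — checks out, so Accepted. 100: 100 = 3·33 + 1, 100 > 60 — does not fit, so Rejected. 50: 50 = 3·16 + 2, 50 ≤ 60 — does not fit, so Rejected.

Accepted, Rejected, Rejected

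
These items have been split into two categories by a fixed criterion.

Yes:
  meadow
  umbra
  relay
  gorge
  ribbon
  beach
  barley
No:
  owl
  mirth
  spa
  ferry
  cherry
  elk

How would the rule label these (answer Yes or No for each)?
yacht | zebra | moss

No, Yes, No

All 'Yes' examples share one property — has ≥ 2 vowels — and every 'No' example lacks it.
yacht — 1 vowel, hence No.
zebra — 2 vowels, hence Yes.
moss — 1 vowel, hence No.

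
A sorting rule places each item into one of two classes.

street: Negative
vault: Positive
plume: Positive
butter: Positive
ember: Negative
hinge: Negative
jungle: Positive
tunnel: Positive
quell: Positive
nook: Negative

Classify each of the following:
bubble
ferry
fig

Positive, Negative, Negative

Every 'Positive' example satisfies: contains 'u'. None of the 'Negative' examples do.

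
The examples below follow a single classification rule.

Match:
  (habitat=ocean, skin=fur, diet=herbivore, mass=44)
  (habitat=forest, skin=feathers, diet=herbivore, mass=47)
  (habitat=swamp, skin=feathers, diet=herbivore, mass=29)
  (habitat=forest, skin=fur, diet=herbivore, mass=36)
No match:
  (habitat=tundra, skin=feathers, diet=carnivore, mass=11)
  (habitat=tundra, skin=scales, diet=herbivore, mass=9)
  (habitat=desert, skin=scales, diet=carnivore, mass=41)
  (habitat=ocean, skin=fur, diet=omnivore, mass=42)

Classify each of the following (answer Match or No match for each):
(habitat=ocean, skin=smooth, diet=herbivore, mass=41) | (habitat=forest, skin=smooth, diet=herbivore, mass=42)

Match, Match

Rule: diet is herbivore AND mass ≥ 11. This holds for each 'Match' example and fails for each 'No match' one.
(habitat=ocean, skin=smooth, diet=herbivore, mass=41) → diet is herbivore, mass = 41 → Match. (habitat=forest, skin=smooth, diet=herbivore, mass=42) → diet is herbivore, mass = 42 → Match.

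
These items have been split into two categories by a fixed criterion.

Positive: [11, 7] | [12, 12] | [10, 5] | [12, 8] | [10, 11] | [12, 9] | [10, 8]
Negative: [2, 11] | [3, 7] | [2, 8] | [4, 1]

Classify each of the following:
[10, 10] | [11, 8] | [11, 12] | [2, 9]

Positive, Positive, Positive, Negative

The simplest hypothesis consistent with all the labels is: sum ≥ 15.
[10, 10] → 10+10 = 20 → Positive. [11, 8] → 11+8 = 19 → Positive. [11, 12] → 11+12 = 23 → Positive. [2, 9] → 2+9 = 11 → Negative.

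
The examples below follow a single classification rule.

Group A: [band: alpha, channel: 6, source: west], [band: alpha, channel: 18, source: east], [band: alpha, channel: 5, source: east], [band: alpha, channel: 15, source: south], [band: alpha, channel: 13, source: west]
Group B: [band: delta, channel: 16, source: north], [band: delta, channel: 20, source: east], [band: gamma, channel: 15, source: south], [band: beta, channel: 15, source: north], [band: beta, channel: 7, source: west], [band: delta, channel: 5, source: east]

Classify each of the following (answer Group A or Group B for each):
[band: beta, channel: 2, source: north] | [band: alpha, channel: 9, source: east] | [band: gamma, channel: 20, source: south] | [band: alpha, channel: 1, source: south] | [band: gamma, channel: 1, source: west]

Checking candidate rules against both groups, what survives is: band is alpha.
[band: beta, channel: 2, source: north]: Group B (band is beta). [band: alpha, channel: 9, source: east]: Group A (band is alpha). [band: gamma, channel: 20, source: south]: Group B (band is gamma). [band: alpha, channel: 1, source: south]: Group A (band is alpha). [band: gamma, channel: 1, source: west]: Group B (band is gamma).

Group B, Group A, Group B, Group A, Group B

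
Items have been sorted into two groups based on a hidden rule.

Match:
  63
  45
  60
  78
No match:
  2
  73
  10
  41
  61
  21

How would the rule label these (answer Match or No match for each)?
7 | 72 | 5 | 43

One predicate separates the groups cleanly: multiple of 3 AND at least 41.
7: 7 = 3·2 + 1, 7 < 41 — does not pass, so No match. 72: 72 = 3·24, 72 ≥ 41 — passes, so Match. 5: 5 = 3·1 + 2, 5 < 41 — does not pass, so No match. 43: 43 = 3·14 + 1, 43 ≥ 41 — does not pass, so No match.

No match, Match, No match, No match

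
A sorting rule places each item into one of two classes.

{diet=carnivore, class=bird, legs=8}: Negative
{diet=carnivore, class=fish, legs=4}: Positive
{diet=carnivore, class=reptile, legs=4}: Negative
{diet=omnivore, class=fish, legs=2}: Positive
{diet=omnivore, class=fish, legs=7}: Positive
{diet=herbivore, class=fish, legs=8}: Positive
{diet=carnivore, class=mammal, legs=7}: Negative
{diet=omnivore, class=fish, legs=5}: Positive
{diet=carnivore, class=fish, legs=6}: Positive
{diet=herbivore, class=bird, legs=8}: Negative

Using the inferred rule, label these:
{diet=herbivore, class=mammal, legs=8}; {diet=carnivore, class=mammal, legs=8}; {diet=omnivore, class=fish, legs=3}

Negative, Negative, Positive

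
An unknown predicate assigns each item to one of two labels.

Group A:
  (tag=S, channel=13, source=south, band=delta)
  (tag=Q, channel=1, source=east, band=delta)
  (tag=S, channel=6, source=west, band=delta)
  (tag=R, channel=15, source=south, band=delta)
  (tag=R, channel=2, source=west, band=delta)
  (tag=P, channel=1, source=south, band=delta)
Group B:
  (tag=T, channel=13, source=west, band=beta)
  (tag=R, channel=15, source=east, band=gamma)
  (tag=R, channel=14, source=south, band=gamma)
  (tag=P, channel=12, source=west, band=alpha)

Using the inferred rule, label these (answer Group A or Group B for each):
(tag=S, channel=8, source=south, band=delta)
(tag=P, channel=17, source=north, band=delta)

All 'Group A' examples share one property — band is delta — and every 'Group B' example lacks it.

Group A, Group A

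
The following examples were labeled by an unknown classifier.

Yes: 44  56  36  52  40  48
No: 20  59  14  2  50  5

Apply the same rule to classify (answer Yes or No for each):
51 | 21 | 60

No, No, Yes

The rule appears to be: multiple of 4 AND at least 36.
51 → 51 = 4·12 + 3, 51 ≥ 36 → No. 21 → 21 = 4·5 + 1, 21 < 36 → No. 60 → 60 = 4·15, 60 ≥ 36 → Yes.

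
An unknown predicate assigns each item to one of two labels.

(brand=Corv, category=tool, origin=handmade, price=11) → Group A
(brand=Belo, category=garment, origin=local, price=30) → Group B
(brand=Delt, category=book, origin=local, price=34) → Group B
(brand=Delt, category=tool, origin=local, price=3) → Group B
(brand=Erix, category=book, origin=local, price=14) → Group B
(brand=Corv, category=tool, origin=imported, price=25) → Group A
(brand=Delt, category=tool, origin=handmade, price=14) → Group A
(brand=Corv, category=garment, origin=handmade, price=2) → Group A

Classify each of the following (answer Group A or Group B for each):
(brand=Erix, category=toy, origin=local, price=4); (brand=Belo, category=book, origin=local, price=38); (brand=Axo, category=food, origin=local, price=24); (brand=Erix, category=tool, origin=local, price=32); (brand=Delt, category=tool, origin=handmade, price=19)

Group B, Group B, Group B, Group B, Group A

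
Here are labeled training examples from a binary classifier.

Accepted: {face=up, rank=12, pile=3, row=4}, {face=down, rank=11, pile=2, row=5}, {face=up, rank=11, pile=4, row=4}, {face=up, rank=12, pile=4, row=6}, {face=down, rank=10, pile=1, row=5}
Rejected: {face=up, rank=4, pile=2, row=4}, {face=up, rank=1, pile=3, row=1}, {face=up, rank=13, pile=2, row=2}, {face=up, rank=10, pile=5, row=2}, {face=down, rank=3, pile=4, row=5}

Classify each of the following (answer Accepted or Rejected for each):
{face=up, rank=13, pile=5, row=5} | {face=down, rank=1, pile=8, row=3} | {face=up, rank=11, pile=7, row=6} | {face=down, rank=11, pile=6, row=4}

The pattern is that an item is 'Accepted' exactly when: rank ≥ 10 AND row ≥ 4.
{face=up, rank=13, pile=5, row=5} → rank = 13, row = 5 → Accepted.
{face=down, rank=1, pile=8, row=3} → rank = 1, row = 3 → Rejected.
{face=up, rank=11, pile=7, row=6} → rank = 11, row = 6 → Accepted.
{face=down, rank=11, pile=6, row=4} → rank = 11, row = 4 → Accepted.

Accepted, Rejected, Accepted, Accepted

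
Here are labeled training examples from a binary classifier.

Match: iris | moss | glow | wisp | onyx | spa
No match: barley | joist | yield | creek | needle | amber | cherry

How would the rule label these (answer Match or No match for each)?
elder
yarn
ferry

No match, Match, No match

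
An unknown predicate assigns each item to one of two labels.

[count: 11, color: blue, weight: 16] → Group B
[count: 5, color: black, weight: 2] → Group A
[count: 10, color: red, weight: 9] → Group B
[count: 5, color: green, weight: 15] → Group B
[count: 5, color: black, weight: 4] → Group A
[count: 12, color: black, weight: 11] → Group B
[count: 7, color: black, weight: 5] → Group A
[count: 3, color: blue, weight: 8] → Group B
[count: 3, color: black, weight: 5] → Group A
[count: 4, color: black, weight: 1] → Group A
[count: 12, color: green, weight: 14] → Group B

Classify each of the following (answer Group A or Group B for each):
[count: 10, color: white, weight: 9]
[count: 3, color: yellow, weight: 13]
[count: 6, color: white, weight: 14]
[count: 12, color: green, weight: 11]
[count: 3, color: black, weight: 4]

The rule appears to be: weight ≤ 5.
[count: 10, color: white, weight: 9]: weight = 9 — does not fit, so Group B. [count: 3, color: yellow, weight: 13]: weight = 13 — does not fit, so Group B. [count: 6, color: white, weight: 14]: weight = 14 — does not fit, so Group B. [count: 12, color: green, weight: 11]: weight = 11 — does not fit, so Group B. [count: 3, color: black, weight: 4]: weight = 4 — checks out, so Group A.

Group B, Group B, Group B, Group B, Group A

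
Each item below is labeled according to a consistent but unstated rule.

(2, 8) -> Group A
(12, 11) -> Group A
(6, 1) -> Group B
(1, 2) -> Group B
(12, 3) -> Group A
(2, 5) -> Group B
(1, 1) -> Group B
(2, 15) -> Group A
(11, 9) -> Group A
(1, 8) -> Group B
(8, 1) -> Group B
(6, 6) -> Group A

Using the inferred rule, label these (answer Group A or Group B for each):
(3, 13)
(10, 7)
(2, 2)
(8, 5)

Group A, Group A, Group B, Group A

Rule: sum ≥ 10. This holds for each 'Group A' example and fails for each 'Group B' one.
(3, 13): 3+13 = 16 — meets the rule, so Group A.
(10, 7): 10+7 = 17 — meets the rule, so Group A.
(2, 2): 2+2 = 4 — does not pass, so Group B.
(8, 5): 8+5 = 13 — meets the rule, so Group A.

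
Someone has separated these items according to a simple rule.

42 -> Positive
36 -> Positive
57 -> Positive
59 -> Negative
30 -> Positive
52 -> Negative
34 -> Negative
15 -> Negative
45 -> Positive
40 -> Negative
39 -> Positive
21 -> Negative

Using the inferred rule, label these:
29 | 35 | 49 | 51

Rule: multiple of 3 AND at least 30. This holds for each 'Positive' example and fails for each 'Negative' one.
29 — 29 = 3·9 + 2, 29 < 30, hence Negative. 35 — 35 = 3·11 + 2, 35 ≥ 30, hence Negative. 49 — 49 = 3·16 + 1, 49 ≥ 30, hence Negative. 51 — 51 = 3·17, 51 ≥ 30, hence Positive.

Negative, Negative, Negative, Positive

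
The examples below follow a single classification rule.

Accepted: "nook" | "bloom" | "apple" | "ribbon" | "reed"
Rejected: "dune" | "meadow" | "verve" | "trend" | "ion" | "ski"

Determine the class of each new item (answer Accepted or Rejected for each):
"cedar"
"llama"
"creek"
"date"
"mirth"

All 'Accepted' examples share one property — has a double letter — and every 'Rejected' example lacks it.

Rejected, Accepted, Accepted, Rejected, Rejected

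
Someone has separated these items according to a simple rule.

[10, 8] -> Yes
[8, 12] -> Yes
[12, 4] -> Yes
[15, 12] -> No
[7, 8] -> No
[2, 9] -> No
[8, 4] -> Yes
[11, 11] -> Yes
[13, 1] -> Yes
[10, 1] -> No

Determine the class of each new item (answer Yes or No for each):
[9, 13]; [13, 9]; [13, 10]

Yes, Yes, No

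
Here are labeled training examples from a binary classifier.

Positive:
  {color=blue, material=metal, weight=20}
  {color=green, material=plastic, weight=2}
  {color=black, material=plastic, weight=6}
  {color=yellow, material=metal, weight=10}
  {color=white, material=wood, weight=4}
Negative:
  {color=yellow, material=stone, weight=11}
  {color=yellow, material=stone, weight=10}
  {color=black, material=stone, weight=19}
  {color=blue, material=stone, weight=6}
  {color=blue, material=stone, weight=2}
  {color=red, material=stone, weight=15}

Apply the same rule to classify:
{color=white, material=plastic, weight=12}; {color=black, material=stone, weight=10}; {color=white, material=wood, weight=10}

Positive, Negative, Positive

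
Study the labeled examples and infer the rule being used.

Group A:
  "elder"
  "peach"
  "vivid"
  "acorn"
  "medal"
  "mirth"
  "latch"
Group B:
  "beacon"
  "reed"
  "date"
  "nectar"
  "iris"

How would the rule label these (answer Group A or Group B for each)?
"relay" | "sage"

The classifier is using: odd length.
"relay": length 5 — qualifies, so Group A. "sage": length 4 — lacks this property, so Group B.

Group A, Group B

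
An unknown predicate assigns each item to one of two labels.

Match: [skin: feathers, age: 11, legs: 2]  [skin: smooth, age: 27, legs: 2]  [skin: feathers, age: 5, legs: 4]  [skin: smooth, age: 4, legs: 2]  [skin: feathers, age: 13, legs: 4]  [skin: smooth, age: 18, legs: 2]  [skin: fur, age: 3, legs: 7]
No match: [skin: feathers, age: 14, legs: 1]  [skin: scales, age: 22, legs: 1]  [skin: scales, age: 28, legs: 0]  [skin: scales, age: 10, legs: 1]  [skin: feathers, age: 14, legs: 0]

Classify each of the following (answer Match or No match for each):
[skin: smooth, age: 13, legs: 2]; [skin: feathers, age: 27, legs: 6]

'Match' ⟺ legs ≥ 2.

Match, Match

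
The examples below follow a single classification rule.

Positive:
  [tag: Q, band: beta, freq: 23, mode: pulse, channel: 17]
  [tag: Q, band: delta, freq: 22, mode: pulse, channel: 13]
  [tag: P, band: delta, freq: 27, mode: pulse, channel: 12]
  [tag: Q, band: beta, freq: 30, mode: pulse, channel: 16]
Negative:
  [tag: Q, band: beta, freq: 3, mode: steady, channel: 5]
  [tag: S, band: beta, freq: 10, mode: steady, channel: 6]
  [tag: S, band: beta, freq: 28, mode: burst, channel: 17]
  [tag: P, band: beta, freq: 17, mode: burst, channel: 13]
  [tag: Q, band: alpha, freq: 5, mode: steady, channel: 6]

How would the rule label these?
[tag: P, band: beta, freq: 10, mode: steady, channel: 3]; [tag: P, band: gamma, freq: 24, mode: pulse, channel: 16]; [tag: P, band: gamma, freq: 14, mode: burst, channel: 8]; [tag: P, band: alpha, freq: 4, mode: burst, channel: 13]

The simplest hypothesis consistent with all the labels is: mode is pulse.
[tag: P, band: beta, freq: 10, mode: steady, channel: 3]: Negative (mode is steady). [tag: P, band: gamma, freq: 24, mode: pulse, channel: 16]: Positive (mode is pulse). [tag: P, band: gamma, freq: 14, mode: burst, channel: 8]: Negative (mode is burst). [tag: P, band: alpha, freq: 4, mode: burst, channel: 13]: Negative (mode is burst).

Negative, Positive, Negative, Negative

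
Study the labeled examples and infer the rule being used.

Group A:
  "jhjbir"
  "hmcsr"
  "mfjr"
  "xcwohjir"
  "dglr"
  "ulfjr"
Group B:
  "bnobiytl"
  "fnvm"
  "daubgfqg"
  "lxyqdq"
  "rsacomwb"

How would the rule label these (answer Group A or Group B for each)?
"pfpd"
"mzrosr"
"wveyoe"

Group B, Group A, Group B

Every 'Group A' example satisfies: ends with 'r'. None of the 'Group B' examples do.
"pfpd" — ends with 'd', hence Group B. "mzrosr" — ends with 'r', hence Group A. "wveyoe" — ends with 'e', hence Group B.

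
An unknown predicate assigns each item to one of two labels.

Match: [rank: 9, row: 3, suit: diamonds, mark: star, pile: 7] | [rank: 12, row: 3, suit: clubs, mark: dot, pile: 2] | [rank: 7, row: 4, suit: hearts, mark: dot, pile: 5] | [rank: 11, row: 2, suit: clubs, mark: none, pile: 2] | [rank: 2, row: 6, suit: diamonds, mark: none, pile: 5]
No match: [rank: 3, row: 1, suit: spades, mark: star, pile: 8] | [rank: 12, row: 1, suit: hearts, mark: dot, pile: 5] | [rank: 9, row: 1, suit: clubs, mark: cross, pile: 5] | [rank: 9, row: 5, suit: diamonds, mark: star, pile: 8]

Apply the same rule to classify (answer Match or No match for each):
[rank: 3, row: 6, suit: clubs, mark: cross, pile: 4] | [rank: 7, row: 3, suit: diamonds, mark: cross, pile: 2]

Match, Match

The common property of the 'Match' items is: row ≥ 2 AND pile ≤ 7. No 'No match' item has it.
[rank: 3, row: 6, suit: clubs, mark: cross, pile: 4] — row = 6, pile = 4, hence Match. [rank: 7, row: 3, suit: diamonds, mark: cross, pile: 2] — row = 3, pile = 2, hence Match.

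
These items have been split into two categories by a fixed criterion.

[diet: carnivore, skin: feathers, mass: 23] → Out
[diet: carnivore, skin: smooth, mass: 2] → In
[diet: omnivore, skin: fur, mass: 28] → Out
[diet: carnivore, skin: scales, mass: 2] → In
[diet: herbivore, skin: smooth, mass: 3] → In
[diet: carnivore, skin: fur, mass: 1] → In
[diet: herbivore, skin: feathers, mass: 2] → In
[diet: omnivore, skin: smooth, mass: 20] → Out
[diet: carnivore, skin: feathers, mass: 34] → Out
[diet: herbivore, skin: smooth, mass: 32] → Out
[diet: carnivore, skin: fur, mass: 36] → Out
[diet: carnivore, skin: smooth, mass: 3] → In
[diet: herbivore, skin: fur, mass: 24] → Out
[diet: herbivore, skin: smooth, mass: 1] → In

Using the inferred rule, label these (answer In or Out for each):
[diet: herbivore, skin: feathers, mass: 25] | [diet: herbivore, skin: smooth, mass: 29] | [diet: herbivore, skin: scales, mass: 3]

The distinguishing property — mass ≤ 3 — holds for all the 'In' cases and none of the 'Out' cases.

Out, Out, In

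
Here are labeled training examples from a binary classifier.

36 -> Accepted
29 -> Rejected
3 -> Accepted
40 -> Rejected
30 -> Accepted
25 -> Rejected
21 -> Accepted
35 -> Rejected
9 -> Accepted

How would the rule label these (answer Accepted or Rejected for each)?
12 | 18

Accepted, Accepted

A rule that fits every label: multiple of 3 — true of each 'Accepted' example, false of each 'Rejected' one.
12: Accepted (12 = 3·4).
18: Accepted (18 = 3·6).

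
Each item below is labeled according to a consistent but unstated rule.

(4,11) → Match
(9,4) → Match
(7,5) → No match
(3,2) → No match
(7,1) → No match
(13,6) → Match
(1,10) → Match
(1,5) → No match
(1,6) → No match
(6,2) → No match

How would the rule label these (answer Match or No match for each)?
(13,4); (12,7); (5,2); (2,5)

Match, Match, No match, No match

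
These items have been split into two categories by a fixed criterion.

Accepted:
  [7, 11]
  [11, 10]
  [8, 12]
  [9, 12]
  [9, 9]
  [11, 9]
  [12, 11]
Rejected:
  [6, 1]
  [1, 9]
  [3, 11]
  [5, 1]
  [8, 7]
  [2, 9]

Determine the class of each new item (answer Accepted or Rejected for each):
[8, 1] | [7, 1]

The classifier is using: sum ≥ 18.
[8, 1] → 8+1 = 9 → Rejected. [7, 1] → 7+1 = 8 → Rejected.

Rejected, Rejected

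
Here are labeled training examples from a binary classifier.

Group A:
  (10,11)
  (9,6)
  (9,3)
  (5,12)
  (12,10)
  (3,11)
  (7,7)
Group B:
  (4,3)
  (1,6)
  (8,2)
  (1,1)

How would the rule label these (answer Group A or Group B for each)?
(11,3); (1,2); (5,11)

The simplest hypothesis consistent with all the labels is: sum ≥ 12.
Group A: (11,3), since 11+3 = 14.
Group B: (1,2), since 1+2 = 3.
Group A: (5,11), since 5+11 = 16.

Group A, Group B, Group A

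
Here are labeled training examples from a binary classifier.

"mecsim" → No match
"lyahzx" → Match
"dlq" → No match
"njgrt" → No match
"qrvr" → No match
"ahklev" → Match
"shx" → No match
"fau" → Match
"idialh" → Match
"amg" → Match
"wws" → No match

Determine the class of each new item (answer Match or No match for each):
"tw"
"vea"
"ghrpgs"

A rule that fits every label: contains 'a' — true of each 'Match' example, false of each 'No match' one.

No match, Match, No match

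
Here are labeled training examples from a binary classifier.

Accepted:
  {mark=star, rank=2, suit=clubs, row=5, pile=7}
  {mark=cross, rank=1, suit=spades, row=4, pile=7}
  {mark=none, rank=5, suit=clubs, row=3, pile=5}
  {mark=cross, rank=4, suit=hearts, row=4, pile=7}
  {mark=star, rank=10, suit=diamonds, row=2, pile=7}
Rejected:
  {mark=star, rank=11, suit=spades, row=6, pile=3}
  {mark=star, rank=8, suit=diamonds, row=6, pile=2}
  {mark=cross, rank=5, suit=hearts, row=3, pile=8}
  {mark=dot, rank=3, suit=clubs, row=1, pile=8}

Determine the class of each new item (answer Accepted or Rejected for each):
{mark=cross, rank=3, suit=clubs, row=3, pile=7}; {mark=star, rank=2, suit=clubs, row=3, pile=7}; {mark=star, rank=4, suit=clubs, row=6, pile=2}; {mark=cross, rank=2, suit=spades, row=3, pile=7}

Accepted, Accepted, Rejected, Accepted

A rule that fits every label: row ≤ 5 AND pile ≤ 7 — true of each 'Accepted' example, false of each 'Rejected' one.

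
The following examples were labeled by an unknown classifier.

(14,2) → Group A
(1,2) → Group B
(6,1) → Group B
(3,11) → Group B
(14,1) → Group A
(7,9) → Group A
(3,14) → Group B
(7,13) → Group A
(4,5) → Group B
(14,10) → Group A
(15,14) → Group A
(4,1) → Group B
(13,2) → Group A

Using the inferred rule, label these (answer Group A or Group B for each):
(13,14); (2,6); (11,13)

The classifier is using: first ≥ 7.
(13,14): Group A (first 13). (2,6): Group B (first 2). (11,13): Group A (first 11).

Group A, Group B, Group A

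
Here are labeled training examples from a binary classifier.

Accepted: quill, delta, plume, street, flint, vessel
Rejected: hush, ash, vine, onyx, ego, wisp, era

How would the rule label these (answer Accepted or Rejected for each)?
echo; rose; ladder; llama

The common property of the 'Accepted' items is: length ≥ 5. No 'Rejected' item has it.
echo — length 4, hence Rejected. rose — length 4, hence Rejected. ladder — length 6, hence Accepted. llama — length 5, hence Accepted.

Rejected, Rejected, Accepted, Accepted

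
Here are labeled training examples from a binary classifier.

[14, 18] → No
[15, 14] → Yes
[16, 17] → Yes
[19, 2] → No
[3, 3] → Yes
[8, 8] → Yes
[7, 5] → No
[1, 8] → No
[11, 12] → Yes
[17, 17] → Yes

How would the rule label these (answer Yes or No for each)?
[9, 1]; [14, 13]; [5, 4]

No, Yes, Yes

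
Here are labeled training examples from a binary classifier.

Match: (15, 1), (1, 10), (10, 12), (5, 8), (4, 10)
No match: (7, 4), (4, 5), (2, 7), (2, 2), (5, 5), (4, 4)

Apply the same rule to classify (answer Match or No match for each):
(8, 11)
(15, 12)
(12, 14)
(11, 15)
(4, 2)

Match, Match, Match, Match, No match

The simplest hypothesis consistent with all the labels is: max ≥ 8.
Match: (8, 11), since max 11. Match: (15, 12), since max 15. Match: (12, 14), since max 14. Match: (11, 15), since max 15. No match: (4, 2), since max 4.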